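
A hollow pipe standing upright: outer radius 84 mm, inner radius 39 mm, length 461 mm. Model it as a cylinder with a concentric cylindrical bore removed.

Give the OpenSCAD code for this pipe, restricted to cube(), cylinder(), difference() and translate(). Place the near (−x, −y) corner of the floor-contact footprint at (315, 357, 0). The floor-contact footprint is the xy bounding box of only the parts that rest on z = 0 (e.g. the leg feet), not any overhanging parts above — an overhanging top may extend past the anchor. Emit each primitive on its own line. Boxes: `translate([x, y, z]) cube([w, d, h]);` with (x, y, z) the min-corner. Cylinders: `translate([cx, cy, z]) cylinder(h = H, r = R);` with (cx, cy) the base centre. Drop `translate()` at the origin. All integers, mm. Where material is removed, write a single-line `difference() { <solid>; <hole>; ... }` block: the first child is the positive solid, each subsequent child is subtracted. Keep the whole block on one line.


difference() { translate([399, 441, 0]) cylinder(h = 461, r = 84); translate([399, 441, 0]) cylinder(h = 461, r = 39); }


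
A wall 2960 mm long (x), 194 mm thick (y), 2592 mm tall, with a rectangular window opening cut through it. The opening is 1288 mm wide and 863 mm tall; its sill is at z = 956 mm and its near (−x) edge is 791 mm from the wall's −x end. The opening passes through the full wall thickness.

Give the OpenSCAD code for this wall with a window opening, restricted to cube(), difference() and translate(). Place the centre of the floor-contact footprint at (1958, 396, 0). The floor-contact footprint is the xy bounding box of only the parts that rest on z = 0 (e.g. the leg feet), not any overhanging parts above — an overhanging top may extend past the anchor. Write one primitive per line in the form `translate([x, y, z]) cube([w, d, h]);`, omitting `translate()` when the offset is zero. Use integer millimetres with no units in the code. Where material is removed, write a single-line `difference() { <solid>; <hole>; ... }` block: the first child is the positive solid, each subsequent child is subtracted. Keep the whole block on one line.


difference() { translate([478, 299, 0]) cube([2960, 194, 2592]); translate([1269, 299, 956]) cube([1288, 194, 863]); }


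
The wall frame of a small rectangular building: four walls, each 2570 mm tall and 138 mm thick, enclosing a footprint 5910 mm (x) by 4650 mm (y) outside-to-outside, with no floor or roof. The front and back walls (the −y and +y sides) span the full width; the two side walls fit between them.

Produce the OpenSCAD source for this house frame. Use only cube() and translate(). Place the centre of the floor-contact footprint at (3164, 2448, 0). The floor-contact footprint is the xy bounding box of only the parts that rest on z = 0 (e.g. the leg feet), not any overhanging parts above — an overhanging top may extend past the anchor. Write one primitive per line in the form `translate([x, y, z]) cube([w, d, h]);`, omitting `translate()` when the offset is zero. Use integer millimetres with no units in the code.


translate([209, 123, 0]) cube([5910, 138, 2570]);
translate([209, 4635, 0]) cube([5910, 138, 2570]);
translate([209, 261, 0]) cube([138, 4374, 2570]);
translate([5981, 261, 0]) cube([138, 4374, 2570]);


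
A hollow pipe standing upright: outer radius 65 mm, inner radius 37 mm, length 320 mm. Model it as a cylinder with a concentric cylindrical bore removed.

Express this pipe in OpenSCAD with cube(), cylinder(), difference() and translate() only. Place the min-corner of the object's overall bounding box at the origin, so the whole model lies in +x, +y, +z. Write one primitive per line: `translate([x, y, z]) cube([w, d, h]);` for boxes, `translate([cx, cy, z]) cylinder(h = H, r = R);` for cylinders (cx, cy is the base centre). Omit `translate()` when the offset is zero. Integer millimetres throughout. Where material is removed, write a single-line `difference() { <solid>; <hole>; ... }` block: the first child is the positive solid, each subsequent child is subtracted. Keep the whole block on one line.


difference() { translate([65, 65, 0]) cylinder(h = 320, r = 65); translate([65, 65, 0]) cylinder(h = 320, r = 37); }


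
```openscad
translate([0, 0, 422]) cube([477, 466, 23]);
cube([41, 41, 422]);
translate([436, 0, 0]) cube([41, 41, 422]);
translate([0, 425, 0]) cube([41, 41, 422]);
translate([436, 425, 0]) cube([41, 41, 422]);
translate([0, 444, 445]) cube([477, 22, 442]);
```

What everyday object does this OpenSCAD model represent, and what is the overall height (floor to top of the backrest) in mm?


A chair. The overall height is 887 mm.

A slab on four corner posts with a tall panel at the back — a chair. The seat slab sits at z = 422 with thickness 23, and the 442 mm backrest starts at the seat top, so the overall height is 422 + 23 + 442 = 887 mm.


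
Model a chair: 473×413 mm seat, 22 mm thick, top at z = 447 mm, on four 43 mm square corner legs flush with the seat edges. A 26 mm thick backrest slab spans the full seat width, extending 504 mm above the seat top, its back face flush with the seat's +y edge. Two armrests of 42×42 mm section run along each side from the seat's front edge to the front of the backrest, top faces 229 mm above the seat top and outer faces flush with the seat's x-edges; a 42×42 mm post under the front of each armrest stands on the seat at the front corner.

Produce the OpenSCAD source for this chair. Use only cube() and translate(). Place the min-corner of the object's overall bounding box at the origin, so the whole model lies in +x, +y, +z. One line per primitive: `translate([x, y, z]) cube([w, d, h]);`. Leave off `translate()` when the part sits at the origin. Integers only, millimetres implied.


// leg_h = 447 - 22 = 425
// arm post h = 229 - 42 = 187
translate([0, 0, 425]) cube([473, 413, 22]);
cube([43, 43, 425]);
translate([430, 0, 0]) cube([43, 43, 425]);
translate([0, 370, 0]) cube([43, 43, 425]);
translate([430, 370, 0]) cube([43, 43, 425]);
translate([0, 387, 447]) cube([473, 26, 504]);
translate([0, 0, 634]) cube([42, 387, 42]);
translate([431, 0, 634]) cube([42, 387, 42]);
translate([0, 0, 447]) cube([42, 42, 187]);
translate([431, 0, 447]) cube([42, 42, 187]);


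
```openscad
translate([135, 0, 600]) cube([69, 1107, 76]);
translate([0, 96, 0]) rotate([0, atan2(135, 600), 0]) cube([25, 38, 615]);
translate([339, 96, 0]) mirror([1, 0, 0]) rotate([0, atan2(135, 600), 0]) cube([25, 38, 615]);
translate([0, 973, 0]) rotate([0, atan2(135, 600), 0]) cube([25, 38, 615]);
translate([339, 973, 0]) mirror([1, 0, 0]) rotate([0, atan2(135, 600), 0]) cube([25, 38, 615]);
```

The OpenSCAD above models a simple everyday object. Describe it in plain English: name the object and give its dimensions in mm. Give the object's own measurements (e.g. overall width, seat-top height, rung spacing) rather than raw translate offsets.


A sawhorse. A 69×1107×76 mm beam (x, y, z) sits on two A-frame leg pairs. Each pair is two raked legs of 25×38 mm section (38 mm along y) splaying symmetrically in x. Each leg rises 600 mm vertically over 135 mm of horizontal reach and is 615 mm long along its own axis. Every leg's outer bottom edge rests on the floor and its outer top edge meets a bottom edge of the beam — the left legs (tilting toward +x) meet the beam's −x bottom edge, the right legs (their mirror images, tilting toward −x) meet its +x bottom edge — so the leg tops tuck under the beam, the beam's underside is 600 mm above the floor, and the feet are 339 mm apart outside-to-outside with the beam centred between them. The two leg pairs are set in 96 mm from either end of the beam.


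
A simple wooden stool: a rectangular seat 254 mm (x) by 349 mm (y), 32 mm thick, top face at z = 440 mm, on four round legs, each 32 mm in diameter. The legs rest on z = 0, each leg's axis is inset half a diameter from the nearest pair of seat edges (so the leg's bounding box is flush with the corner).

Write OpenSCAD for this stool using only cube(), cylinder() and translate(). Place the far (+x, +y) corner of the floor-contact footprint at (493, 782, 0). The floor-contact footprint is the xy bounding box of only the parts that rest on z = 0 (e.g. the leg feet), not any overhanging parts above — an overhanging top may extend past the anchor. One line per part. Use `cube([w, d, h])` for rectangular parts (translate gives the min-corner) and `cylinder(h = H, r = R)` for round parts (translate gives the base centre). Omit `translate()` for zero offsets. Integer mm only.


// leg_h = 440 - 32 = 408
translate([239, 433, 408]) cube([254, 349, 32]);
translate([255, 449, 0]) cylinder(h = 408, r = 16);
translate([477, 449, 0]) cylinder(h = 408, r = 16);
translate([255, 766, 0]) cylinder(h = 408, r = 16);
translate([477, 766, 0]) cylinder(h = 408, r = 16);


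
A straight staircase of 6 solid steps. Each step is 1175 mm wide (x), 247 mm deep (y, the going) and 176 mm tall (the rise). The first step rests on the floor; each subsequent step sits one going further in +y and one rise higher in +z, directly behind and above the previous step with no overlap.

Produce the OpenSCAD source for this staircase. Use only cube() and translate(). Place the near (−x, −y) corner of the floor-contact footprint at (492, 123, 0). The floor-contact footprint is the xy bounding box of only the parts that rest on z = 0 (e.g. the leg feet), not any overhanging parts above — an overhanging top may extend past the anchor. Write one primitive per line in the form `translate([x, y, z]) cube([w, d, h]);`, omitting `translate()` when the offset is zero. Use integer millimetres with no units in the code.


translate([492, 123, 0]) cube([1175, 247, 176]);
translate([492, 370, 176]) cube([1175, 247, 176]);
translate([492, 617, 352]) cube([1175, 247, 176]);
translate([492, 864, 528]) cube([1175, 247, 176]);
translate([492, 1111, 704]) cube([1175, 247, 176]);
translate([492, 1358, 880]) cube([1175, 247, 176]);


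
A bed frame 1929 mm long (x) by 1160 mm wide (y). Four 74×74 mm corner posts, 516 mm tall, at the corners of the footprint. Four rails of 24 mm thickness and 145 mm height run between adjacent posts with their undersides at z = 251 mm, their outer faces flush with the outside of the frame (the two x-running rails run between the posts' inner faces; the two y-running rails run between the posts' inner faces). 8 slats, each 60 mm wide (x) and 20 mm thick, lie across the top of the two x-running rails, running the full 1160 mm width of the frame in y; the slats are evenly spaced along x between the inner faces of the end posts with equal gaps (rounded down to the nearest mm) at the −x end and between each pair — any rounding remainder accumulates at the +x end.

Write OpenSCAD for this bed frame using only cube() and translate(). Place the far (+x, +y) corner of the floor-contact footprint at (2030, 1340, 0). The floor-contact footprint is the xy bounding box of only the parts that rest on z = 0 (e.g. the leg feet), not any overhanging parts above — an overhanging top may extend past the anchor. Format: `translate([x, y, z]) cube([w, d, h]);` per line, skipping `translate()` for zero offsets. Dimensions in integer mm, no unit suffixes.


translate([101, 180, 0]) cube([74, 74, 516]);
translate([101, 1266, 0]) cube([74, 74, 516]);
translate([1956, 180, 0]) cube([74, 74, 516]);
translate([1956, 1266, 0]) cube([74, 74, 516]);
translate([175, 180, 251]) cube([1781, 24, 145]);
translate([175, 1316, 251]) cube([1781, 24, 145]);
translate([101, 254, 251]) cube([24, 1012, 145]);
translate([2006, 254, 251]) cube([24, 1012, 145]);
translate([319, 180, 396]) cube([60, 1160, 20]);
translate([523, 180, 396]) cube([60, 1160, 20]);
translate([727, 180, 396]) cube([60, 1160, 20]);
translate([931, 180, 396]) cube([60, 1160, 20]);
translate([1135, 180, 396]) cube([60, 1160, 20]);
translate([1339, 180, 396]) cube([60, 1160, 20]);
translate([1543, 180, 396]) cube([60, 1160, 20]);
translate([1747, 180, 396]) cube([60, 1160, 20]);


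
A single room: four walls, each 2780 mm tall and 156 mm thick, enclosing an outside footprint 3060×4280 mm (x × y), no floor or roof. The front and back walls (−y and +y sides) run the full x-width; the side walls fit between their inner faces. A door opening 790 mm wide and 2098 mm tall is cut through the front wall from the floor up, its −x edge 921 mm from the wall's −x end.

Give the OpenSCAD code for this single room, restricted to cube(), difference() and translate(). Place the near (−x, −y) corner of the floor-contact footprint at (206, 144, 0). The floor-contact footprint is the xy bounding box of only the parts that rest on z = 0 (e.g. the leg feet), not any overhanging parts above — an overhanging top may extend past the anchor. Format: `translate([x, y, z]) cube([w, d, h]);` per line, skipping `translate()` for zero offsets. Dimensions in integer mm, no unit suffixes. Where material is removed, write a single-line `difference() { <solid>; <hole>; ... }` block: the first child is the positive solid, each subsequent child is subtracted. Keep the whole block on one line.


difference() { translate([206, 144, 0]) cube([3060, 156, 2780]); translate([1127, 144, 0]) cube([790, 156, 2098]); }
translate([206, 4268, 0]) cube([3060, 156, 2780]);
translate([206, 300, 0]) cube([156, 3968, 2780]);
translate([3110, 300, 0]) cube([156, 3968, 2780]);


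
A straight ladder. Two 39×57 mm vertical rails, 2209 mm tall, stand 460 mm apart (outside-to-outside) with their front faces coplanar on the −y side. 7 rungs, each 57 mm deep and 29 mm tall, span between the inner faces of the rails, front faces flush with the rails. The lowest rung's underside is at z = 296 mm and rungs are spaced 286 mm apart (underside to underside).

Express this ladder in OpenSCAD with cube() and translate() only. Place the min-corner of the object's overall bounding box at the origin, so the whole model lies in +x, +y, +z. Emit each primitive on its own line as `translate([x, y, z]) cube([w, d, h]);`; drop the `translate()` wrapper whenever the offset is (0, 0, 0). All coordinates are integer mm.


// rung span = 460 - 2*39 = 382
// rung[k] z = 296 + k*286
cube([39, 57, 2209]);
translate([421, 0, 0]) cube([39, 57, 2209]);
translate([39, 0, 296]) cube([382, 57, 29]);
translate([39, 0, 582]) cube([382, 57, 29]);
translate([39, 0, 868]) cube([382, 57, 29]);
translate([39, 0, 1154]) cube([382, 57, 29]);
translate([39, 0, 1440]) cube([382, 57, 29]);
translate([39, 0, 1726]) cube([382, 57, 29]);
translate([39, 0, 2012]) cube([382, 57, 29]);


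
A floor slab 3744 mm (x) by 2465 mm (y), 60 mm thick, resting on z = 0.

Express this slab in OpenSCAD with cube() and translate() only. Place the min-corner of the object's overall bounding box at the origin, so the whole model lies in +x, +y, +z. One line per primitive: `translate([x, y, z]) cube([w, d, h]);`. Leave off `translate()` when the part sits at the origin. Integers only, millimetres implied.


cube([3744, 2465, 60]);


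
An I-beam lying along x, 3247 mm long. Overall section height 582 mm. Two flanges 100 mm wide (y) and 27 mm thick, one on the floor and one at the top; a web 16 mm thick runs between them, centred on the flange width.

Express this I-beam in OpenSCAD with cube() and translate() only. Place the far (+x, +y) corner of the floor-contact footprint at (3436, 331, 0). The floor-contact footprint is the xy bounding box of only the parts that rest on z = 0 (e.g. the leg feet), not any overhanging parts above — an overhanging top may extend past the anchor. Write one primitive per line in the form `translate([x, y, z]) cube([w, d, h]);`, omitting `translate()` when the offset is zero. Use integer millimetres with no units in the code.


translate([189, 231, 0]) cube([3247, 100, 27]);
translate([189, 273, 27]) cube([3247, 16, 528]);
translate([189, 231, 555]) cube([3247, 100, 27]);


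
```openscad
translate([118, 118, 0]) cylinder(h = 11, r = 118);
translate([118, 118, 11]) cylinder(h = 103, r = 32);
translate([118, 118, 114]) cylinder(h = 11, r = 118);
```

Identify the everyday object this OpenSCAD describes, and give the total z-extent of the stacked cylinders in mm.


A spool. The overall height is 125 mm.

Three coaxial cylinders, large–small–large — a spool. Two 11 mm flanges and a 103 mm core give 11 + 103 + 11 = 125 mm.


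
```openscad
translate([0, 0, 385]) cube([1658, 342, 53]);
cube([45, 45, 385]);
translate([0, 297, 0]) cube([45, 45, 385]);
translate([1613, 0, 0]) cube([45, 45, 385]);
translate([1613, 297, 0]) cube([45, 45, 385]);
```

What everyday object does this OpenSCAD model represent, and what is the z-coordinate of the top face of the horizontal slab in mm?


A bench. The seat-top height is 438 mm.

A long slab on four corner posts — a bench. The slab sits at z = 385 with thickness 53, so the top is 385 + 53 = 438 mm.


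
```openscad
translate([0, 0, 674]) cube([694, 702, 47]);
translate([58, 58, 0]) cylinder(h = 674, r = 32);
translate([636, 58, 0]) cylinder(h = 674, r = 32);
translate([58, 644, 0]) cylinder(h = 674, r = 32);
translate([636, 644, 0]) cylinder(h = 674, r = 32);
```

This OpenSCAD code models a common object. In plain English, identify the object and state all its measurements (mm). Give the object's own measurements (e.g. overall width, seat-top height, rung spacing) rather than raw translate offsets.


A table: top 694 mm (x) × 702 mm (y), 47 mm thick, upper face at z = 721 mm, on four round legs of 64 mm diameter, each leg's bounding box inset 26 mm from the nearest pair of top edges from z = 0 to the bottom of the top.


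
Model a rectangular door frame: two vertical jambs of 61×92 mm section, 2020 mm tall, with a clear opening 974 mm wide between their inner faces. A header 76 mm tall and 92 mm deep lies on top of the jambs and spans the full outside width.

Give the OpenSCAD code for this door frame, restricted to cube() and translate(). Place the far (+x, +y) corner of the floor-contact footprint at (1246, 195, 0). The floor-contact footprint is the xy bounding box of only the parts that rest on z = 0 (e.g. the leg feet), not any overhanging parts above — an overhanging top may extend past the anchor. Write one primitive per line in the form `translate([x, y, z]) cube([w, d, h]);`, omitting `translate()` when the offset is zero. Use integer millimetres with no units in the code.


translate([150, 103, 0]) cube([61, 92, 2020]);
translate([1185, 103, 0]) cube([61, 92, 2020]);
translate([150, 103, 2020]) cube([1096, 92, 76]);


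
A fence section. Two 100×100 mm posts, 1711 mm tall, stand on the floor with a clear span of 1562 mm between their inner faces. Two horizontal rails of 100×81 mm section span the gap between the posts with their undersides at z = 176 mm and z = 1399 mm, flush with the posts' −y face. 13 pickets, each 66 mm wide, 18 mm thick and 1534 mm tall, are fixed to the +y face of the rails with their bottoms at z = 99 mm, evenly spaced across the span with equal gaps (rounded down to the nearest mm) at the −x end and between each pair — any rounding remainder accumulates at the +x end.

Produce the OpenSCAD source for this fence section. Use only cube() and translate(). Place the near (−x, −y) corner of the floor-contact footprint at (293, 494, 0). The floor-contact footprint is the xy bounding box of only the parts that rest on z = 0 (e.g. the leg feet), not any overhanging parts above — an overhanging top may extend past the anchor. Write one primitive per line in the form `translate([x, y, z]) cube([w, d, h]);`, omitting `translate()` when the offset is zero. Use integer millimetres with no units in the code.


translate([293, 494, 0]) cube([100, 100, 1711]);
translate([1955, 494, 0]) cube([100, 100, 1711]);
translate([393, 494, 176]) cube([1562, 100, 81]);
translate([393, 494, 1399]) cube([1562, 100, 81]);
translate([443, 594, 99]) cube([66, 18, 1534]);
translate([559, 594, 99]) cube([66, 18, 1534]);
translate([675, 594, 99]) cube([66, 18, 1534]);
translate([791, 594, 99]) cube([66, 18, 1534]);
translate([907, 594, 99]) cube([66, 18, 1534]);
translate([1023, 594, 99]) cube([66, 18, 1534]);
translate([1139, 594, 99]) cube([66, 18, 1534]);
translate([1255, 594, 99]) cube([66, 18, 1534]);
translate([1371, 594, 99]) cube([66, 18, 1534]);
translate([1487, 594, 99]) cube([66, 18, 1534]);
translate([1603, 594, 99]) cube([66, 18, 1534]);
translate([1719, 594, 99]) cube([66, 18, 1534]);
translate([1835, 594, 99]) cube([66, 18, 1534]);


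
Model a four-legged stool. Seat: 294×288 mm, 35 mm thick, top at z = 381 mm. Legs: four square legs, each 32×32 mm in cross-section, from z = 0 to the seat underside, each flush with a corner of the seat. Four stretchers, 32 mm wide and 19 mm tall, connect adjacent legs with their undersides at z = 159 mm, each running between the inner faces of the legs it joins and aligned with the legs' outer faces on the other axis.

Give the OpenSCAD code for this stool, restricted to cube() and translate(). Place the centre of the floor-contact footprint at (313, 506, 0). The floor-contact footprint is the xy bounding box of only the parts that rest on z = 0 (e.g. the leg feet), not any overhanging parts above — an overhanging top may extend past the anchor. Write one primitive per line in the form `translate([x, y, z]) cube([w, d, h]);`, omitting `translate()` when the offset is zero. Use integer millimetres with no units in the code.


// leg_h = 381 - 35 = 346
// stretcher span = 294 - 2*32 = 230
translate([166, 362, 346]) cube([294, 288, 35]);
translate([166, 362, 0]) cube([32, 32, 346]);
translate([428, 362, 0]) cube([32, 32, 346]);
translate([166, 618, 0]) cube([32, 32, 346]);
translate([428, 618, 0]) cube([32, 32, 346]);
translate([198, 362, 159]) cube([230, 32, 19]);
translate([198, 618, 159]) cube([230, 32, 19]);
translate([166, 394, 159]) cube([32, 224, 19]);
translate([428, 394, 159]) cube([32, 224, 19]);


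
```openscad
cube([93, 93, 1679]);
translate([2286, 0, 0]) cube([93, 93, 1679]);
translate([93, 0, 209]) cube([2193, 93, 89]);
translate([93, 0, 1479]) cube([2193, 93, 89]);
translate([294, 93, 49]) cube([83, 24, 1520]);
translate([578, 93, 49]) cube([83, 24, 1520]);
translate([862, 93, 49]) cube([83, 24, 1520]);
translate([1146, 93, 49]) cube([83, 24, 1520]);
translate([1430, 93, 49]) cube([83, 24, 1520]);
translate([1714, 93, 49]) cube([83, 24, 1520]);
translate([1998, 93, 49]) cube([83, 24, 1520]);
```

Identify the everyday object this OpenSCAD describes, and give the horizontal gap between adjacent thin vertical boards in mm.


A fence section. The picket gap is 201 mm.

Two posts, two rails, 7 pickets — a fence section. Span 2193 mm holds 7 pickets of 83 mm with 8 equal gaps: ⌊(2193 − 7·83) / 8⌋ = 201 mm.


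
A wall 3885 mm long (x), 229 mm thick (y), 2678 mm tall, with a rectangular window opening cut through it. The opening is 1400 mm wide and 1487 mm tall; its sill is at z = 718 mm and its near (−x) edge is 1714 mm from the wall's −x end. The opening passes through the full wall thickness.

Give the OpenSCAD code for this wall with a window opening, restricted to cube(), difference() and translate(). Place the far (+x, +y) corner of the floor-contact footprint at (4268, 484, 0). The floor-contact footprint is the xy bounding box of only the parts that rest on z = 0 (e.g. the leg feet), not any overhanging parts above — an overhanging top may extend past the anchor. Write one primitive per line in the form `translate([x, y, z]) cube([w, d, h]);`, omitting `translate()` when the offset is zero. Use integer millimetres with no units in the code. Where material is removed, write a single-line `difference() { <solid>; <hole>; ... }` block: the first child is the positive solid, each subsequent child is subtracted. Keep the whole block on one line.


difference() { translate([383, 255, 0]) cube([3885, 229, 2678]); translate([2097, 255, 718]) cube([1400, 229, 1487]); }


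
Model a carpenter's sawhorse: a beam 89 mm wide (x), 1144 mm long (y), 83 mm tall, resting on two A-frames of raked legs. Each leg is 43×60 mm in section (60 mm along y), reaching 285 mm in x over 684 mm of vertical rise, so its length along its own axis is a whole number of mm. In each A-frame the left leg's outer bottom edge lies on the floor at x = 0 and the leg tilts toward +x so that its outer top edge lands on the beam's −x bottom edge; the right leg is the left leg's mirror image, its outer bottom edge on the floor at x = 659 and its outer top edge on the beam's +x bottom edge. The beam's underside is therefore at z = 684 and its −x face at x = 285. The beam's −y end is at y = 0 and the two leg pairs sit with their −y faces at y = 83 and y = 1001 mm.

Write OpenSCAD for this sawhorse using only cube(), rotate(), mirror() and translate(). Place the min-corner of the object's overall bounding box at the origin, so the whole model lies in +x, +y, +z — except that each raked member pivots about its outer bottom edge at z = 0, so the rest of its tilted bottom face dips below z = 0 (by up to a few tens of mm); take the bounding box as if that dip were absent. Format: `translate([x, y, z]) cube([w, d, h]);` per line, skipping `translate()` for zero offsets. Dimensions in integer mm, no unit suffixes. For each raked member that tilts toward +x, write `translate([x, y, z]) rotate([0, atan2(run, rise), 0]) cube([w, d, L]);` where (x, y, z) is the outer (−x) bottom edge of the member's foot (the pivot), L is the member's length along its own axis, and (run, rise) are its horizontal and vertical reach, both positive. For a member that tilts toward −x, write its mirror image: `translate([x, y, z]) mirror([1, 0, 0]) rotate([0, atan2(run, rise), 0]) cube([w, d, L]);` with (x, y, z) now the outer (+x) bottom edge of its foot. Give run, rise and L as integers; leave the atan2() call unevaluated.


translate([285, 0, 684]) cube([89, 1144, 83]);
translate([0, 83, 0]) rotate([0, atan2(285, 684), 0]) cube([43, 60, 741]);
translate([659, 83, 0]) mirror([1, 0, 0]) rotate([0, atan2(285, 684), 0]) cube([43, 60, 741]);
translate([0, 1001, 0]) rotate([0, atan2(285, 684), 0]) cube([43, 60, 741]);
translate([659, 1001, 0]) mirror([1, 0, 0]) rotate([0, atan2(285, 684), 0]) cube([43, 60, 741]);


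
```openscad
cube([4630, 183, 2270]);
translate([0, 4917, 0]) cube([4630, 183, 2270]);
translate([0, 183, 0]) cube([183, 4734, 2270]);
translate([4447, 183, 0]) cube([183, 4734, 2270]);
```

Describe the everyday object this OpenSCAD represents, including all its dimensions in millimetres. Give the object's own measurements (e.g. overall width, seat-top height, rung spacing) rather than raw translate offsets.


The wall frame of a small rectangular building: four walls, each 2270 mm tall and 183 mm thick, enclosing a footprint 4630 mm (x) by 5100 mm (y) outside-to-outside, with no floor or roof. The front and back walls (the −y and +y sides) span the full width; the two side walls fit between them.


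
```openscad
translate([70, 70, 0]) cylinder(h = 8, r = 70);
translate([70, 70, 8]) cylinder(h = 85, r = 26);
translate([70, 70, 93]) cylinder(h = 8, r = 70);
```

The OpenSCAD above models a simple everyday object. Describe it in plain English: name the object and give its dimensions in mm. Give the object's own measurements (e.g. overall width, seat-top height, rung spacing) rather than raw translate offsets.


A spool: two coaxial disc flanges of radius 70 mm and thickness 8 mm, joined by a core cylinder of radius 26 mm and height 85 mm. The lower flange rests on z = 0 and the three cylinders share a vertical axis.


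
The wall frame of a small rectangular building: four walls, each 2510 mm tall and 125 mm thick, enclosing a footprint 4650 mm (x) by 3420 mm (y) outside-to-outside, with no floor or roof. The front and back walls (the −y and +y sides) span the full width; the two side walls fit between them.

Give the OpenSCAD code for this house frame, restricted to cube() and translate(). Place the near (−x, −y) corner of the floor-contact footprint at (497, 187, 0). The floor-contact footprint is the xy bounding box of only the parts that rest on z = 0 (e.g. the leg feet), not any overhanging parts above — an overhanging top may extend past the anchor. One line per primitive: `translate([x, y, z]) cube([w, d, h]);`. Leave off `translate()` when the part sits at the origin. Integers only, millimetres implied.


translate([497, 187, 0]) cube([4650, 125, 2510]);
translate([497, 3482, 0]) cube([4650, 125, 2510]);
translate([497, 312, 0]) cube([125, 3170, 2510]);
translate([5022, 312, 0]) cube([125, 3170, 2510]);


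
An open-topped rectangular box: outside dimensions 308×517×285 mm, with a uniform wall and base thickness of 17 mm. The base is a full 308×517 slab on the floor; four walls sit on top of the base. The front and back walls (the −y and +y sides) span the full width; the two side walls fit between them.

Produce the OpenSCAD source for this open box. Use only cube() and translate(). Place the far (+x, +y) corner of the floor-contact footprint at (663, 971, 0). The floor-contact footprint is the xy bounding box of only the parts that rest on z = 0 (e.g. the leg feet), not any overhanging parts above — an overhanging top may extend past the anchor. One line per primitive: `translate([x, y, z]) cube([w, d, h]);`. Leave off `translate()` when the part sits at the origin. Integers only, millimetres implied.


translate([355, 454, 0]) cube([308, 517, 17]);
translate([355, 454, 17]) cube([308, 17, 268]);
translate([355, 954, 17]) cube([308, 17, 268]);
translate([355, 471, 17]) cube([17, 483, 268]);
translate([646, 471, 17]) cube([17, 483, 268]);


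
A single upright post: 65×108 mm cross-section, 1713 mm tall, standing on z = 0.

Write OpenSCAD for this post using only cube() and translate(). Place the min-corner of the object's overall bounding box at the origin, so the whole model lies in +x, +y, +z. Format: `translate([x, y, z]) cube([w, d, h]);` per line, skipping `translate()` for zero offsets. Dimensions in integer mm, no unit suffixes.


cube([65, 108, 1713]);


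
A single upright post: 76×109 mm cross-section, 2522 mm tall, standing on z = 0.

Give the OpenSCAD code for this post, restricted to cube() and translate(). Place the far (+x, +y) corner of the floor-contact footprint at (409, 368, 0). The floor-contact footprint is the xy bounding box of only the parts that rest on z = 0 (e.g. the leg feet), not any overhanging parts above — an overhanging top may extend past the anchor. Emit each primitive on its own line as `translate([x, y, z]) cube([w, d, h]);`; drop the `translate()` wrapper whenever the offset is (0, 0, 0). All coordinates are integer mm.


translate([333, 259, 0]) cube([76, 109, 2522]);


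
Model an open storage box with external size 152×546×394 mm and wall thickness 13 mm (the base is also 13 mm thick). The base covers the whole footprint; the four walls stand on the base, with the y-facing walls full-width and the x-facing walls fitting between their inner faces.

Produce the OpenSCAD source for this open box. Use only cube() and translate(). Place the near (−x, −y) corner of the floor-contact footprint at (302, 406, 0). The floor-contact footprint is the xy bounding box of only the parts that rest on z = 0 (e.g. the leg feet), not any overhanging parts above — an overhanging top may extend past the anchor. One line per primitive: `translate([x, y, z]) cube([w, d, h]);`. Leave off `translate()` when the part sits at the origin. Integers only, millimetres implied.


translate([302, 406, 0]) cube([152, 546, 13]);
translate([302, 406, 13]) cube([152, 13, 381]);
translate([302, 939, 13]) cube([152, 13, 381]);
translate([302, 419, 13]) cube([13, 520, 381]);
translate([441, 419, 13]) cube([13, 520, 381]);


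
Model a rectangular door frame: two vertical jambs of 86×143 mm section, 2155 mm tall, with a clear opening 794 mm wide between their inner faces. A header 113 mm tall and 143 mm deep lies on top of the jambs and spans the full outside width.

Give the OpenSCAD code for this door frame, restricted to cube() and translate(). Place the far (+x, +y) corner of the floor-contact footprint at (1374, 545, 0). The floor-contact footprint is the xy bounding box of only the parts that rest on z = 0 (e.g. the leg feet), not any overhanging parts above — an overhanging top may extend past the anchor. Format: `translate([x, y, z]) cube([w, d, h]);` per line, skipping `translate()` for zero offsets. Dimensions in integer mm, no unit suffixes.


translate([408, 402, 0]) cube([86, 143, 2155]);
translate([1288, 402, 0]) cube([86, 143, 2155]);
translate([408, 402, 2155]) cube([966, 143, 113]);


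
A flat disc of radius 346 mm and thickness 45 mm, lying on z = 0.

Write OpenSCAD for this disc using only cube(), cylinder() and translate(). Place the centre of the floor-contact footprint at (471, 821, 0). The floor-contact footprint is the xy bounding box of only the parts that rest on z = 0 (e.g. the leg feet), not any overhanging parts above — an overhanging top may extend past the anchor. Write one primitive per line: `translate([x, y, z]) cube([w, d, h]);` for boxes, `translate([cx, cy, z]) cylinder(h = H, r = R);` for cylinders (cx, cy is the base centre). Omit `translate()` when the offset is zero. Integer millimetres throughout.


translate([471, 821, 0]) cylinder(h = 45, r = 346);


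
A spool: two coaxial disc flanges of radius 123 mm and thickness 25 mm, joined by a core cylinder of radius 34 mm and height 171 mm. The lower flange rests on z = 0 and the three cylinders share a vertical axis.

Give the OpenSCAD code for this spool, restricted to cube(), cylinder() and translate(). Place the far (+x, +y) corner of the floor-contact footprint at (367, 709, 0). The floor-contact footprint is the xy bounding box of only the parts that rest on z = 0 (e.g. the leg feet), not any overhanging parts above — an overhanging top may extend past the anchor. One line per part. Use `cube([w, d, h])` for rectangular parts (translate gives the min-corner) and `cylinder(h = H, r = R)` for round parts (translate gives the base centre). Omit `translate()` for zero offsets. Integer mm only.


translate([244, 586, 0]) cylinder(h = 25, r = 123);
translate([244, 586, 25]) cylinder(h = 171, r = 34);
translate([244, 586, 196]) cylinder(h = 25, r = 123);


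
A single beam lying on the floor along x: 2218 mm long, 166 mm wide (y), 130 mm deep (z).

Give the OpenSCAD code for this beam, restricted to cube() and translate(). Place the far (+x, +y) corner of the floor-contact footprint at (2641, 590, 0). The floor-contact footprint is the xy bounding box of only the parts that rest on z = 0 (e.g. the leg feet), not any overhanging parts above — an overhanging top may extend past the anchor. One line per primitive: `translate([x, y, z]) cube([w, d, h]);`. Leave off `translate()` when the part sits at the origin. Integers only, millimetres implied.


translate([423, 424, 0]) cube([2218, 166, 130]);


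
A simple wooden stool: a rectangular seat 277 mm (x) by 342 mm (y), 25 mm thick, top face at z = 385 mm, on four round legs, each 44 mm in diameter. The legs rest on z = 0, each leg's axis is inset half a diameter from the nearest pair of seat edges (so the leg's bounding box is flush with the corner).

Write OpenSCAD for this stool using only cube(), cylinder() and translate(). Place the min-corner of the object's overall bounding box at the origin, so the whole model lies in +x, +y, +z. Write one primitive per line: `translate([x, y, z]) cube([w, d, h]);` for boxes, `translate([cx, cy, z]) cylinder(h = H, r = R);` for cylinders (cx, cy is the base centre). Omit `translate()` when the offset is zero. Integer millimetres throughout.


// leg_h = 385 - 25 = 360
translate([0, 0, 360]) cube([277, 342, 25]);
translate([22, 22, 0]) cylinder(h = 360, r = 22);
translate([255, 22, 0]) cylinder(h = 360, r = 22);
translate([22, 320, 0]) cylinder(h = 360, r = 22);
translate([255, 320, 0]) cylinder(h = 360, r = 22);


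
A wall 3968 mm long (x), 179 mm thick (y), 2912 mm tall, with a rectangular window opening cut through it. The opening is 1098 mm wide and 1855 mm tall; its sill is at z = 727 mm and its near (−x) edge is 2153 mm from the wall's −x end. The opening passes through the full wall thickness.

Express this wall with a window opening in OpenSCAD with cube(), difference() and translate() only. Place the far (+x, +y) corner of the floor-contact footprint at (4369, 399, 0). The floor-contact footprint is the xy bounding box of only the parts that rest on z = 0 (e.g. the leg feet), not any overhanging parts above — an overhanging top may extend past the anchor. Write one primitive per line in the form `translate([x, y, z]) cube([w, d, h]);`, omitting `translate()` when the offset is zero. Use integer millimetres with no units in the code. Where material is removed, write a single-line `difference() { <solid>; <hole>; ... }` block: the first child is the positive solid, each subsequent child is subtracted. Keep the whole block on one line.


difference() { translate([401, 220, 0]) cube([3968, 179, 2912]); translate([2554, 220, 727]) cube([1098, 179, 1855]); }


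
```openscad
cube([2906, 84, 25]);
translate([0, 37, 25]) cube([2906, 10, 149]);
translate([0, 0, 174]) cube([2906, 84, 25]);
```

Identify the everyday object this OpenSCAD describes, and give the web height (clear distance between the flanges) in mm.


An I-beam. The web height is 149 mm.

Two wide flanges with a thin centred web — an I-beam. Overall 199 mm minus two 25 mm flanges gives a web of 199 − 2·25 = 149 mm.


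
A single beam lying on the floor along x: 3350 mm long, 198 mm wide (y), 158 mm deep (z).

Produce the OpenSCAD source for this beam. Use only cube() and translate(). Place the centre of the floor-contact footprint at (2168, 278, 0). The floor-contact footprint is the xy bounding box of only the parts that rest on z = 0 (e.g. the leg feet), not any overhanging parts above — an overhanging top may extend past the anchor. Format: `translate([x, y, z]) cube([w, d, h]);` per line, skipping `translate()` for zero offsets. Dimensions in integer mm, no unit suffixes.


translate([493, 179, 0]) cube([3350, 198, 158]);


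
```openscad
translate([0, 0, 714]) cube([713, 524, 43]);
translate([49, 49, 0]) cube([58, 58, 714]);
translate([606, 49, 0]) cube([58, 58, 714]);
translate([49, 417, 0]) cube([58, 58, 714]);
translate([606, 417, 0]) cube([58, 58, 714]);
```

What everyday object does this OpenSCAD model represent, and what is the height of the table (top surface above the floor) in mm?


A table. The table height is 757 mm.

A 713×524×43 slab sits at z = 714 on four 58 mm square posts — a table. The top surface is at 714 + 43 = 757 mm.


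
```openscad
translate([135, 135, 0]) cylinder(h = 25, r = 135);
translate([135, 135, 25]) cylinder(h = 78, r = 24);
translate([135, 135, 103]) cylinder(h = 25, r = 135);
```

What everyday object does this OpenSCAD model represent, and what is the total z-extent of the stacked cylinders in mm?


A spool. The overall height is 128 mm.

Three coaxial cylinders, large–small–large — a spool. Two 25 mm flanges and a 78 mm core give 25 + 78 + 25 = 128 mm.


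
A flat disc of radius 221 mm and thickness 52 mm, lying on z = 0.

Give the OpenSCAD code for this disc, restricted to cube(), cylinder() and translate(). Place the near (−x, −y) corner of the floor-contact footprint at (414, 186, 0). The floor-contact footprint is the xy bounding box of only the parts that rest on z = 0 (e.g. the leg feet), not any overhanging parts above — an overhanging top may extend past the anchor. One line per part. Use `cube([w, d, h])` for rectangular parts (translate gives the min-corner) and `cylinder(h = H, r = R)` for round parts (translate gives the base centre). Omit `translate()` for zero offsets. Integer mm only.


translate([635, 407, 0]) cylinder(h = 52, r = 221);


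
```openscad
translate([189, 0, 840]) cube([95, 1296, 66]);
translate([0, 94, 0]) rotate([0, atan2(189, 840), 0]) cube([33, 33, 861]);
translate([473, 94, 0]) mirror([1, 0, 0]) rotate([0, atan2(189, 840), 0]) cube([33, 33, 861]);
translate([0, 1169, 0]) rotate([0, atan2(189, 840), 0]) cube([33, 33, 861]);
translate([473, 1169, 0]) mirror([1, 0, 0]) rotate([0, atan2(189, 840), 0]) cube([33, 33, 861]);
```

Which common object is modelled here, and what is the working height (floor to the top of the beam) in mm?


A sawhorse. The overall height is 906 mm.

A beam across two mirrored pairs of raked legs — a sawhorse. The beam's underside is at z = 840 (matching the legs' vertical rise in atan2(189, 840)) and the beam is 66 mm tall, so its top is at 840 + 66 = 906 mm. The raked legs top out at the beam's underside, so that is the highest point.
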